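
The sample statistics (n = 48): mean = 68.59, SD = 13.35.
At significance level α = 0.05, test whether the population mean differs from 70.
One-sample t-test:
H₀: μ = 70
H₁: μ ≠ 70
df = n - 1 = 47
t = (x̄ - μ₀) / (s/√n) = (68.59 - 70) / (13.35/√48) = -0.732
p-value = 0.4680

Since p-value > α = 0.05, we fail to reject H₀.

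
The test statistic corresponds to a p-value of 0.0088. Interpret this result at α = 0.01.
Since p = 0.0088 < α = 0.01, reject H₀.
There is sufficient evidence to reject the null hypothesis; the result is statistically significant at the 0.01 level.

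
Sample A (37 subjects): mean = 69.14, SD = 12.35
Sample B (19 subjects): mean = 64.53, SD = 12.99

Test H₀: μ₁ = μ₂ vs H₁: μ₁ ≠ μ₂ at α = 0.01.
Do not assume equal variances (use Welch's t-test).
Welch's two-sample t-test:
H₀: μ₁ = μ₂
H₁: μ₁ ≠ μ₂
s₁²/n₁ = 12.35²/37 = 4.1222,  s₂²/n₂ = 12.99²/19 = 8.8811
SE = √(s₁²/n₁ + s₂²/n₂) = √(4.1222 + 8.8811) = 3.6060
df (Welch-Satterthwaite) = (s₁²/n₁ + s₂²/n₂)² / [(s₁²/n₁)²/(n₁-1) + (s₂²/n₂)²/(n₂-1)] ≈ 34.84
t = (x̄₁ - x̄₂) / SE = (69.14 - 64.53) / 3.6060 = 4.61 / 3.6060 = 1.278
p-value = 0.2096

Since p-value > α = 0.01, we fail to reject H₀.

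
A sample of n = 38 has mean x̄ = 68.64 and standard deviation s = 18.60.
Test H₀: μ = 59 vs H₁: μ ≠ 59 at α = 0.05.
One-sample t-test:
H₀: μ = 59
H₁: μ ≠ 59
df = n - 1 = 37
t = (x̄ - μ₀) / (s/√n) = (68.64 - 59) / (18.60/√38) = 3.195
p-value = 0.0029

Since p-value < α = 0.05, we reject H₀.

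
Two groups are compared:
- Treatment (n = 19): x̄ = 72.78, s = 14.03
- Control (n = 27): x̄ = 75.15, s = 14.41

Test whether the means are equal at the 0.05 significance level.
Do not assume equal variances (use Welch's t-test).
Welch's two-sample t-test:
H₀: μ₁ = μ₂
H₁: μ₁ ≠ μ₂
s₁²/n₁ = 14.03²/19 = 10.3600,  s₂²/n₂ = 14.41²/27 = 7.6907
SE = √(s₁²/n₁ + s₂²/n₂) = √(10.3600 + 7.6907) = 4.2486
df (Welch-Satterthwaite) = (s₁²/n₁ + s₂²/n₂)² / [(s₁²/n₁)²/(n₁-1) + (s₂²/n₂)²/(n₂-1)] ≈ 39.55
t = (x̄₁ - x̄₂) / SE = (72.78 - 75.15) / 4.2486 = -2.37 / 4.2486 = -0.558
p-value = 0.5801

Since p-value > α = 0.05, we fail to reject H₀.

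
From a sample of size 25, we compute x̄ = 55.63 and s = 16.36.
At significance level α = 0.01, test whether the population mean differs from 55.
One-sample t-test:
H₀: μ = 55
H₁: μ ≠ 55
df = n - 1 = 24
t = (x̄ - μ₀) / (s/√n) = (55.63 - 55) / (16.36/√25) = 0.193
p-value = 0.8489

Since p-value > α = 0.01, we fail to reject H₀.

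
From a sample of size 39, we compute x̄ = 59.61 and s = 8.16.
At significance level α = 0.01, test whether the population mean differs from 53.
One-sample t-test:
H₀: μ = 53
H₁: μ ≠ 53
df = n - 1 = 38
t = (x̄ - μ₀) / (s/√n) = (59.61 - 53) / (8.16/√39) = 5.059
p-value < 0.0001

Since p-value < α = 0.01, we reject H₀.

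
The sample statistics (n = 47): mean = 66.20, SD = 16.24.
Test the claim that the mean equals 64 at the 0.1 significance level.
One-sample t-test:
H₀: μ = 64
H₁: μ ≠ 64
df = n - 1 = 46
t = (x̄ - μ₀) / (s/√n) = (66.20 - 64) / (16.24/√47) = 0.929
p-value = 0.3579

Since p-value > α = 0.1, we fail to reject H₀.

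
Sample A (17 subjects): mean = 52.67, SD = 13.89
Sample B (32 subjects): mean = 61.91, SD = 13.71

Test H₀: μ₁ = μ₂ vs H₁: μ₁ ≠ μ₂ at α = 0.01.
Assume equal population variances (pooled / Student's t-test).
Student's two-sample t-test (equal variances):
H₀: μ₁ = μ₂
H₁: μ₁ ≠ μ₂
df = n₁ + n₂ - 2 = 47
Pooled variance s_p² = [(n₁-1)s₁² + (n₂-1)s₂²] / (n₁ + n₂ - 2) = [(16)(13.89²) + (31)(13.71²)] / 47 = 189.6553
SE = √(s_p²(1/n₁ + 1/n₂)) = √(189.6553 × (1/17 + 1/32)) = 4.1331
t = (x̄₁ - x̄₂) / SE = (52.67 - 61.91) / 4.1331 = -9.24 / 4.1331 = -2.236
p-value = 0.0302

Since p-value > α = 0.01, we fail to reject H₀.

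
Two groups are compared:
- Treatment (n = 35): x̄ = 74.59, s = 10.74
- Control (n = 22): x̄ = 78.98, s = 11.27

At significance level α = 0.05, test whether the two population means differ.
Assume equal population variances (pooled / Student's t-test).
Student's two-sample t-test (equal variances):
H₀: μ₁ = μ₂
H₁: μ₁ ≠ μ₂
df = n₁ + n₂ - 2 = 55
Pooled variance s_p² = [(n₁-1)s₁² + (n₂-1)s₂²] / (n₁ + n₂ - 2) = [(34)(10.74²) + (21)(11.27²)] / 55 = 119.8016
SE = √(s_p²(1/n₁ + 1/n₂)) = √(119.8016 × (1/35 + 1/22)) = 2.9780
t = (x̄₁ - x̄₂) / SE = (74.59 - 78.98) / 2.9780 = -4.39 / 2.9780 = -1.474
p-value = 0.1461

Since p-value > α = 0.05, we fail to reject H₀.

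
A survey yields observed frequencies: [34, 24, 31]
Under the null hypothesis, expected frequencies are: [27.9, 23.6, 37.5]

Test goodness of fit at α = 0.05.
Chi-square goodness of fit test:
H₀: observed counts match expected distribution
H₁: observed counts differ from expected distribution
df = k - 1 = 2
χ² = Σ(O - E)²/E
   = (34 - 27.9)²/27.9 + (24 - 23.6)²/23.6 + (31 - 37.5)²/37.5
   = 1.334 + 0.007 + 1.127
   = 2.47
p-value = 0.2913

Since p-value > α = 0.05, we fail to reject H₀.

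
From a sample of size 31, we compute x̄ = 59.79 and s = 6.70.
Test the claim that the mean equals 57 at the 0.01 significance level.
One-sample t-test:
H₀: μ = 57
H₁: μ ≠ 57
df = n - 1 = 30
t = (x̄ - μ₀) / (s/√n) = (59.79 - 57) / (6.70/√31) = 2.319
p-value = 0.0274

Since p-value > α = 0.01, we fail to reject H₀.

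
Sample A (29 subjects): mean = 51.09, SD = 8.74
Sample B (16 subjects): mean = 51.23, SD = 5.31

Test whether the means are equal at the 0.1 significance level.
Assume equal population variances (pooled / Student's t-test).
Student's two-sample t-test (equal variances):
H₀: μ₁ = μ₂
H₁: μ₁ ≠ μ₂
df = n₁ + n₂ - 2 = 43
Pooled variance s_p² = [(n₁-1)s₁² + (n₂-1)s₂²] / (n₁ + n₂ - 2) = [(28)(8.74²) + (15)(5.31²)] / 43 = 59.5766
SE = √(s_p²(1/n₁ + 1/n₂)) = √(59.5766 × (1/29 + 1/16)) = 2.4037
t = (x̄₁ - x̄₂) / SE = (51.09 - 51.23) / 2.4037 = -0.14 / 2.4037 = -0.058
p-value = 0.9538

Since p-value > α = 0.1, we fail to reject H₀.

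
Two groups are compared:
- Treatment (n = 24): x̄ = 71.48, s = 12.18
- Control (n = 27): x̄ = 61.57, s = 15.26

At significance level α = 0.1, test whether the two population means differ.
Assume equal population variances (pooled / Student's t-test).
Student's two-sample t-test (equal variances):
H₀: μ₁ = μ₂
H₁: μ₁ ≠ μ₂
df = n₁ + n₂ - 2 = 49
Pooled variance s_p² = [(n₁-1)s₁² + (n₂-1)s₂²] / (n₁ + n₂ - 2) = [(23)(12.18²) + (26)(15.26²)] / 49 = 193.1972
SE = √(s_p²(1/n₁ + 1/n₂)) = √(193.1972 × (1/24 + 1/27)) = 3.8994
t = (x̄₁ - x̄₂) / SE = (71.48 - 61.57) / 3.8994 = 9.91 / 3.8994 = 2.541
p-value = 0.0143

Since p-value < α = 0.1, we reject H₀.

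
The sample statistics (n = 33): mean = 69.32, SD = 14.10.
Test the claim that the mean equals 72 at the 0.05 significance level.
One-sample t-test:
H₀: μ = 72
H₁: μ ≠ 72
df = n - 1 = 32
t = (x̄ - μ₀) / (s/√n) = (69.32 - 72) / (14.10/√33) = -1.092
p-value = 0.2830

Since p-value > α = 0.05, we fail to reject H₀.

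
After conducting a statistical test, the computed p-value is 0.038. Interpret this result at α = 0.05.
Since p = 0.038 < α = 0.05, reject H₀.
There is sufficient evidence to reject the null hypothesis; the result is statistically significant at the 0.05 level.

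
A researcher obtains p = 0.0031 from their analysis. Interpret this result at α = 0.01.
Since p = 0.0031 < α = 0.01, reject H₀.
There is sufficient evidence to reject the null hypothesis; the result is statistically significant at the 0.01 level.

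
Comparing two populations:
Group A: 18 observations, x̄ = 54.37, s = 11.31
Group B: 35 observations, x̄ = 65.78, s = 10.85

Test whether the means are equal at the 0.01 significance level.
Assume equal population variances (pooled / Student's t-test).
Student's two-sample t-test (equal variances):
H₀: μ₁ = μ₂
H₁: μ₁ ≠ μ₂
df = n₁ + n₂ - 2 = 51
Pooled variance s_p² = [(n₁-1)s₁² + (n₂-1)s₂²] / (n₁ + n₂ - 2) = [(17)(11.31²) + (34)(10.85²)] / 51 = 121.1204
SE = √(s_p²(1/n₁ + 1/n₂)) = √(121.1204 × (1/18 + 1/35)) = 3.1921
t = (x̄₁ - x̄₂) / SE = (54.37 - 65.78) / 3.1921 = -11.41 / 3.1921 = -3.574
p-value = 0.0008

Since p-value < α = 0.01, we reject H₀.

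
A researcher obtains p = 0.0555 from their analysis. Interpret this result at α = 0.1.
Since p = 0.0555 < α = 0.1, reject H₀.
There is sufficient evidence to reject the null hypothesis; the result is statistically significant at the 0.1 level.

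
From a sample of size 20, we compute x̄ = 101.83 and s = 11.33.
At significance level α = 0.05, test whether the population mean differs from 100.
One-sample t-test:
H₀: μ = 100
H₁: μ ≠ 100
df = n - 1 = 19
t = (x̄ - μ₀) / (s/√n) = (101.83 - 100) / (11.33/√20) = 0.722
p-value = 0.4789

Since p-value > α = 0.05, we fail to reject H₀.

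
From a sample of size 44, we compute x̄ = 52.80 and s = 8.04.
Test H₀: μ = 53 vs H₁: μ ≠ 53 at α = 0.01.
One-sample t-test:
H₀: μ = 53
H₁: μ ≠ 53
df = n - 1 = 43
t = (x̄ - μ₀) / (s/√n) = (52.80 - 53) / (8.04/√44) = -0.165
p-value = 0.8697

Since p-value > α = 0.01, we fail to reject H₀.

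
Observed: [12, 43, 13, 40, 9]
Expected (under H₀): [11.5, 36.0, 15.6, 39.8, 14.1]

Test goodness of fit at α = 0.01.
Chi-square goodness of fit test:
H₀: observed counts match expected distribution
H₁: observed counts differ from expected distribution
df = k - 1 = 4
χ² = Σ(O - E)²/E
   = (12 - 11.5)²/11.5 + (43 - 36.0)²/36.0 + (13 - 15.6)²/15.6 + (40 - 39.8)²/39.8 + (9 - 14.1)²/14.1
   = 0.022 + 1.361 + 0.433 + 0.001 + 1.845
   = 3.66
p-value = 0.4537

Since p-value > α = 0.01, we fail to reject H₀.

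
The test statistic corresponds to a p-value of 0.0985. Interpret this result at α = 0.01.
Since p = 0.0985 > α = 0.01, fail to reject H₀.
There is insufficient evidence to reject the null hypothesis; the result is not statistically significant at the 0.01 level.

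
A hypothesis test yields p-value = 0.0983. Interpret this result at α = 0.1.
Since p = 0.0983 < α = 0.1, reject H₀.
There is sufficient evidence to reject the null hypothesis; the result is statistically significant at the 0.1 level.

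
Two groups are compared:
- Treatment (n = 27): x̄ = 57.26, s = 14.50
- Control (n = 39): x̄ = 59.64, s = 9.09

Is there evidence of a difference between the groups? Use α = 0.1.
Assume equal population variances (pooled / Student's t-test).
Student's two-sample t-test (equal variances):
H₀: μ₁ = μ₂
H₁: μ₁ ≠ μ₂
df = n₁ + n₂ - 2 = 64
Pooled variance s_p² = [(n₁-1)s₁² + (n₂-1)s₂²] / (n₁ + n₂ - 2) = [(26)(14.50²) + (38)(9.09²)] / 64 = 134.4745
SE = √(s_p²(1/n₁ + 1/n₂)) = √(134.4745 × (1/27 + 1/39)) = 2.9032
t = (x̄₁ - x̄₂) / SE = (57.26 - 59.64) / 2.9032 = -2.38 / 2.9032 = -0.820
p-value = 0.4154

Since p-value > α = 0.1, we fail to reject H₀.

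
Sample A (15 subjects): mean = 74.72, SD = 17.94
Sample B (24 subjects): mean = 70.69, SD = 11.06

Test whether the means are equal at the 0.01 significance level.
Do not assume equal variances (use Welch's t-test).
Welch's two-sample t-test:
H₀: μ₁ = μ₂
H₁: μ₁ ≠ μ₂
s₁²/n₁ = 17.94²/15 = 21.4562,  s₂²/n₂ = 11.06²/24 = 5.0968
SE = √(s₁²/n₁ + s₂²/n₂) = √(21.4562 + 5.0968) = 5.1530
df (Welch-Satterthwaite) = (s₁²/n₁ + s₂²/n₂)² / [(s₁²/n₁)²/(n₁-1) + (s₂²/n₂)²/(n₂-1)] ≈ 20.73
t = (x̄₁ - x̄₂) / SE = (74.72 - 70.69) / 5.1530 = 4.03 / 5.1530 = 0.782
p-value = 0.4430

Since p-value > α = 0.01, we fail to reject H₀.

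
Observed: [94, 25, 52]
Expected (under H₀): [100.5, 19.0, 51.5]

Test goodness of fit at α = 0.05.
Chi-square goodness of fit test:
H₀: observed counts match expected distribution
H₁: observed counts differ from expected distribution
df = k - 1 = 2
χ² = Σ(O - E)²/E
   = (94 - 100.5)²/100.5 + (25 - 19.0)²/19.0 + (52 - 51.5)²/51.5
   = 0.420 + 1.895 + 0.005
   = 2.32
p-value = 0.3135

Since p-value > α = 0.05, we fail to reject H₀.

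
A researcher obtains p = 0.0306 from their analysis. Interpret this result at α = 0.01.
Since p = 0.0306 > α = 0.01, fail to reject H₀.
There is insufficient evidence to reject the null hypothesis; the result is not statistically significant at the 0.01 level.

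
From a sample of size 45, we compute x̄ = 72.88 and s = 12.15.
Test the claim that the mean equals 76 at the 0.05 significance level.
One-sample t-test:
H₀: μ = 76
H₁: μ ≠ 76
df = n - 1 = 44
t = (x̄ - μ₀) / (s/√n) = (72.88 - 76) / (12.15/√45) = -1.723
p-value = 0.0920

Since p-value > α = 0.05, we fail to reject H₀.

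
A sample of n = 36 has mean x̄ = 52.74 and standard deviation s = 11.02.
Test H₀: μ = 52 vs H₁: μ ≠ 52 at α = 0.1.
One-sample t-test:
H₀: μ = 52
H₁: μ ≠ 52
df = n - 1 = 35
t = (x̄ - μ₀) / (s/√n) = (52.74 - 52) / (11.02/√36) = 0.403
p-value = 0.6895

Since p-value > α = 0.1, we fail to reject H₀.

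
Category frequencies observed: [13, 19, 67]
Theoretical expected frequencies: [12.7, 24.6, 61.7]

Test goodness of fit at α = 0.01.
Chi-square goodness of fit test:
H₀: observed counts match expected distribution
H₁: observed counts differ from expected distribution
df = k - 1 = 2
χ² = Σ(O - E)²/E
   = (13 - 12.7)²/12.7 + (19 - 24.6)²/24.6 + (67 - 61.7)²/61.7
   = 0.007 + 1.275 + 0.455
   = 1.74
p-value = 0.4195

Since p-value > α = 0.01, we fail to reject H₀.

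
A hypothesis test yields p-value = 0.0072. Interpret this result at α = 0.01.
Since p = 0.0072 < α = 0.01, reject H₀.
There is sufficient evidence to reject the null hypothesis; the result is statistically significant at the 0.01 level.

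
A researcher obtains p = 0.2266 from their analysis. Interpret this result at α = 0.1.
Since p = 0.2266 > α = 0.1, fail to reject H₀.
There is insufficient evidence to reject the null hypothesis; the result is not statistically significant at the 0.1 level.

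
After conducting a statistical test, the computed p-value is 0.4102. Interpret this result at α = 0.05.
Since p = 0.4102 > α = 0.05, fail to reject H₀.
There is insufficient evidence to reject the null hypothesis; the result is not statistically significant at the 0.05 level.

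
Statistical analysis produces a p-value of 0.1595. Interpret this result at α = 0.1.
Since p = 0.1595 > α = 0.1, fail to reject H₀.
There is insufficient evidence to reject the null hypothesis; the result is not statistically significant at the 0.1 level.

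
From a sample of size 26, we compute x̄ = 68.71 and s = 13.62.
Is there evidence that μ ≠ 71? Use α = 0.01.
One-sample t-test:
H₀: μ = 71
H₁: μ ≠ 71
df = n - 1 = 25
t = (x̄ - μ₀) / (s/√n) = (68.71 - 71) / (13.62/√26) = -0.857
p-value = 0.3994

Since p-value > α = 0.01, we fail to reject H₀.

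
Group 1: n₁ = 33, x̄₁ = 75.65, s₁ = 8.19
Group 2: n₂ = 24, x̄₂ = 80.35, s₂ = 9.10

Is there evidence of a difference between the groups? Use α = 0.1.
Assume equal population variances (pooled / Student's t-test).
Student's two-sample t-test (equal variances):
H₀: μ₁ = μ₂
H₁: μ₁ ≠ μ₂
df = n₁ + n₂ - 2 = 55
Pooled variance s_p² = [(n₁-1)s₁² + (n₂-1)s₂²] / (n₁ + n₂ - 2) = [(32)(8.19²) + (23)(9.10²)] / 55 = 73.6557
SE = √(s_p²(1/n₁ + 1/n₂)) = √(73.6557 × (1/33 + 1/24)) = 2.3024
t = (x̄₁ - x̄₂) / SE = (75.65 - 80.35) / 2.3024 = -4.70 / 2.3024 = -2.041
p-value = 0.0460

Since p-value < α = 0.1, we reject H₀.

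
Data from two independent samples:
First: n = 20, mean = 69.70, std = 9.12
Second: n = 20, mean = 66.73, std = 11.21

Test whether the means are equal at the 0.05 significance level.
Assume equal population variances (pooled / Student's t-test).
Student's two-sample t-test (equal variances):
H₀: μ₁ = μ₂
H₁: μ₁ ≠ μ₂
df = n₁ + n₂ - 2 = 38
Pooled variance s_p² = [(n₁-1)s₁² + (n₂-1)s₂²] / (n₁ + n₂ - 2) = [(19)(9.12²) + (19)(11.21²)] / 38 = 104.4193
SE = √(s_p²(1/n₁ + 1/n₂)) = √(104.4193 × (1/20 + 1/20)) = 3.2314
t = (x̄₁ - x̄₂) / SE = (69.70 - 66.73) / 3.2314 = 2.97 / 3.2314 = 0.919
p-value = 0.3638

Since p-value > α = 0.05, we fail to reject H₀.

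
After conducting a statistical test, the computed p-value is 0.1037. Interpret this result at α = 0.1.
Since p = 0.1037 > α = 0.1, fail to reject H₀.
There is insufficient evidence to reject the null hypothesis; the result is not statistically significant at the 0.1 level.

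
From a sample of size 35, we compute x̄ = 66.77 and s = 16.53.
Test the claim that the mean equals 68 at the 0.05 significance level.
One-sample t-test:
H₀: μ = 68
H₁: μ ≠ 68
df = n - 1 = 34
t = (x̄ - μ₀) / (s/√n) = (66.77 - 68) / (16.53/√35) = -0.440
p-value = 0.6626

Since p-value > α = 0.05, we fail to reject H₀.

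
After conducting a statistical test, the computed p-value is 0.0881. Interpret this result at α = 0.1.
Since p = 0.0881 < α = 0.1, reject H₀.
There is sufficient evidence to reject the null hypothesis; the result is statistically significant at the 0.1 level.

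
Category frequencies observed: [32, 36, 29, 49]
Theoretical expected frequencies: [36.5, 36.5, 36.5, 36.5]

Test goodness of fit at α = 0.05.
Chi-square goodness of fit test:
H₀: observed counts match expected distribution
H₁: observed counts differ from expected distribution
df = k - 1 = 3
χ² = Σ(O - E)²/E
   = (32 - 36.5)²/36.5 + (36 - 36.5)²/36.5 + (29 - 36.5)²/36.5 + (49 - 36.5)²/36.5
   = 0.555 + 0.007 + 1.541 + 4.281
   = 6.38
p-value = 0.0944

Since p-value > α = 0.05, we fail to reject H₀.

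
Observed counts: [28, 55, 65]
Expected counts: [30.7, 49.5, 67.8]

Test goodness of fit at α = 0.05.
Chi-square goodness of fit test:
H₀: observed counts match expected distribution
H₁: observed counts differ from expected distribution
df = k - 1 = 2
χ² = Σ(O - E)²/E
   = (28 - 30.7)²/30.7 + (55 - 49.5)²/49.5 + (65 - 67.8)²/67.8
   = 0.237 + 0.611 + 0.116
   = 0.96
p-value = 0.6175

Since p-value > α = 0.05, we fail to reject H₀.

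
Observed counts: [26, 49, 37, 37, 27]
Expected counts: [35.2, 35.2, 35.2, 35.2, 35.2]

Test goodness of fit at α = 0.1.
Chi-square goodness of fit test:
H₀: observed counts match expected distribution
H₁: observed counts differ from expected distribution
df = k - 1 = 4
χ² = Σ(O - E)²/E
   = (26 - 35.2)²/35.2 + (49 - 35.2)²/35.2 + (37 - 35.2)²/35.2 + (37 - 35.2)²/35.2 + (27 - 35.2)²/35.2
   = 2.405 + 5.410 + 0.092 + 0.092 + 1.910
   = 9.91
p-value = 0.0420

Since p-value < α = 0.1, we reject H₀.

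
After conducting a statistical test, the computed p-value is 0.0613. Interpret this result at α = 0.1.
Since p = 0.0613 < α = 0.1, reject H₀.
There is sufficient evidence to reject the null hypothesis; the result is statistically significant at the 0.1 level.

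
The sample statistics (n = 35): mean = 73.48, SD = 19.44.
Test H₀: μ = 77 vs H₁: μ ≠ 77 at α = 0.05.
One-sample t-test:
H₀: μ = 77
H₁: μ ≠ 77
df = n - 1 = 34
t = (x̄ - μ₀) / (s/√n) = (73.48 - 77) / (19.44/√35) = -1.071
p-value = 0.2916

Since p-value > α = 0.05, we fail to reject H₀.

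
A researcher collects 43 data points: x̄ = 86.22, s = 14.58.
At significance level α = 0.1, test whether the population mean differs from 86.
One-sample t-test:
H₀: μ = 86
H₁: μ ≠ 86
df = n - 1 = 42
t = (x̄ - μ₀) / (s/√n) = (86.22 - 86) / (14.58/√43) = 0.099
p-value = 0.9217

Since p-value > α = 0.1, we fail to reject H₀.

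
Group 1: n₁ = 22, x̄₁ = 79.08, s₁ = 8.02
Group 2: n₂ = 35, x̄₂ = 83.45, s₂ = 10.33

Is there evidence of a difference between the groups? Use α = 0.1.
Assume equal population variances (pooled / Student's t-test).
Student's two-sample t-test (equal variances):
H₀: μ₁ = μ₂
H₁: μ₁ ≠ μ₂
df = n₁ + n₂ - 2 = 55
Pooled variance s_p² = [(n₁-1)s₁² + (n₂-1)s₂²] / (n₁ + n₂ - 2) = [(21)(8.02²) + (34)(10.33²)] / 55 = 90.5242
SE = √(s_p²(1/n₁ + 1/n₂)) = √(90.5242 × (1/22 + 1/35)) = 2.5887
t = (x̄₁ - x̄₂) / SE = (79.08 - 83.45) / 2.5887 = -4.37 / 2.5887 = -1.688
p-value = 0.0970

Since p-value < α = 0.1, we reject H₀.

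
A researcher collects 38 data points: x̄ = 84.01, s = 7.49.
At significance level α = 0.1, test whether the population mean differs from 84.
One-sample t-test:
H₀: μ = 84
H₁: μ ≠ 84
df = n - 1 = 37
t = (x̄ - μ₀) / (s/√n) = (84.01 - 84) / (7.49/√38) = 0.008
p-value = 0.9935

Since p-value > α = 0.1, we fail to reject H₀.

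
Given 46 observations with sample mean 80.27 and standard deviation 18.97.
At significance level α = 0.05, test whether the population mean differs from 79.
One-sample t-test:
H₀: μ = 79
H₁: μ ≠ 79
df = n - 1 = 45
t = (x̄ - μ₀) / (s/√n) = (80.27 - 79) / (18.97/√46) = 0.454
p-value = 0.6520

Since p-value > α = 0.05, we fail to reject H₀.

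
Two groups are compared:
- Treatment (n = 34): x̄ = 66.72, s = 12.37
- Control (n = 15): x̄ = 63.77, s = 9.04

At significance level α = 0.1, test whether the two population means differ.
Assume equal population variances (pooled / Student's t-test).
Student's two-sample t-test (equal variances):
H₀: μ₁ = μ₂
H₁: μ₁ ≠ μ₂
df = n₁ + n₂ - 2 = 47
Pooled variance s_p² = [(n₁-1)s₁² + (n₂-1)s₂²] / (n₁ + n₂ - 2) = [(33)(12.37²) + (14)(9.04²)] / 47 = 131.7800
SE = √(s_p²(1/n₁ + 1/n₂)) = √(131.7800 × (1/34 + 1/15)) = 3.5583
t = (x̄₁ - x̄₂) / SE = (66.72 - 63.77) / 3.5583 = 2.95 / 3.5583 = 0.829
p-value = 0.4113

Since p-value > α = 0.1, we fail to reject H₀.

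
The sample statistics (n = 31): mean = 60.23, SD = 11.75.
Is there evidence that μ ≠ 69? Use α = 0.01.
One-sample t-test:
H₀: μ = 69
H₁: μ ≠ 69
df = n - 1 = 30
t = (x̄ - μ₀) / (s/√n) = (60.23 - 69) / (11.75/√31) = -4.156
p-value = 0.0002

Since p-value < α = 0.01, we reject H₀.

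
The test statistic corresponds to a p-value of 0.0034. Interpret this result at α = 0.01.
Since p = 0.0034 < α = 0.01, reject H₀.
There is sufficient evidence to reject the null hypothesis; the result is statistically significant at the 0.01 level.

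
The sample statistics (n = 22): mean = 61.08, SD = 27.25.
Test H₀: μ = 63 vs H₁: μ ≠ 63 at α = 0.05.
One-sample t-test:
H₀: μ = 63
H₁: μ ≠ 63
df = n - 1 = 21
t = (x̄ - μ₀) / (s/√n) = (61.08 - 63) / (27.25/√22) = -0.330
p-value = 0.7443

Since p-value > α = 0.05, we fail to reject H₀.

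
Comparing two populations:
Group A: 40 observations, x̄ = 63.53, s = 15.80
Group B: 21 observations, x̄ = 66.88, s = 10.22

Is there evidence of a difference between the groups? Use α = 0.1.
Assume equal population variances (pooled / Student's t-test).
Student's two-sample t-test (equal variances):
H₀: μ₁ = μ₂
H₁: μ₁ ≠ μ₂
df = n₁ + n₂ - 2 = 59
Pooled variance s_p² = [(n₁-1)s₁² + (n₂-1)s₂²] / (n₁ + n₂ - 2) = [(39)(15.80²) + (20)(10.22²)] / 59 = 200.4225
SE = √(s_p²(1/n₁ + 1/n₂)) = √(200.4225 × (1/40 + 1/21)) = 3.8150
t = (x̄₁ - x̄₂) / SE = (63.53 - 66.88) / 3.8150 = -3.35 / 3.8150 = -0.878
p-value = 0.3834

Since p-value > α = 0.1, we fail to reject H₀.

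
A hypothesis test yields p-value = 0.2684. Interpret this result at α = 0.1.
Since p = 0.2684 > α = 0.1, fail to reject H₀.
There is insufficient evidence to reject the null hypothesis; the result is not statistically significant at the 0.1 level.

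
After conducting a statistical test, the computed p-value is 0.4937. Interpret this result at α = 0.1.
Since p = 0.4937 > α = 0.1, fail to reject H₀.
There is insufficient evidence to reject the null hypothesis; the result is not statistically significant at the 0.1 level.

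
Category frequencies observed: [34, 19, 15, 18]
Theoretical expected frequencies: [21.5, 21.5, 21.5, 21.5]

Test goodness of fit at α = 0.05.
Chi-square goodness of fit test:
H₀: observed counts match expected distribution
H₁: observed counts differ from expected distribution
df = k - 1 = 3
χ² = Σ(O - E)²/E
   = (34 - 21.5)²/21.5 + (19 - 21.5)²/21.5 + (15 - 21.5)²/21.5 + (18 - 21.5)²/21.5
   = 7.267 + 0.291 + 1.965 + 0.570
   = 10.09
p-value = 0.0178

Since p-value < α = 0.05, we reject H₀.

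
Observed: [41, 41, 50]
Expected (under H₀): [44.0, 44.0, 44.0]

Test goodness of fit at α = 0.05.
Chi-square goodness of fit test:
H₀: observed counts match expected distribution
H₁: observed counts differ from expected distribution
df = k - 1 = 2
χ² = Σ(O - E)²/E
   = (41 - 44.0)²/44.0 + (41 - 44.0)²/44.0 + (50 - 44.0)²/44.0
   = 0.205 + 0.205 + 0.818
   = 1.23
p-value = 0.5414

Since p-value > α = 0.05, we fail to reject H₀.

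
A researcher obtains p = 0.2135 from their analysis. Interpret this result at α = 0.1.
Since p = 0.2135 > α = 0.1, fail to reject H₀.
There is insufficient evidence to reject the null hypothesis; the result is not statistically significant at the 0.1 level.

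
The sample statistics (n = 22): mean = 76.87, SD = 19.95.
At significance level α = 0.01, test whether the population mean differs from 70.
One-sample t-test:
H₀: μ = 70
H₁: μ ≠ 70
df = n - 1 = 21
t = (x̄ - μ₀) / (s/√n) = (76.87 - 70) / (19.95/√22) = 1.615
p-value = 0.1212

Since p-value > α = 0.01, we fail to reject H₀.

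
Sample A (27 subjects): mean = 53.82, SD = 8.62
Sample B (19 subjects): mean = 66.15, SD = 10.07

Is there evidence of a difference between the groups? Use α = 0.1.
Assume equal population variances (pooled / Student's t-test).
Student's two-sample t-test (equal variances):
H₀: μ₁ = μ₂
H₁: μ₁ ≠ μ₂
df = n₁ + n₂ - 2 = 44
Pooled variance s_p² = [(n₁-1)s₁² + (n₂-1)s₂²] / (n₁ + n₂ - 2) = [(26)(8.62²) + (18)(10.07²)] / 44 = 85.3910
SE = √(s_p²(1/n₁ + 1/n₂)) = √(85.3910 × (1/27 + 1/19)) = 2.7671
t = (x̄₁ - x̄₂) / SE = (53.82 - 66.15) / 2.7671 = -12.33 / 2.7671 = -4.456
p-value = 0.0001

Since p-value < α = 0.1, we reject H₀.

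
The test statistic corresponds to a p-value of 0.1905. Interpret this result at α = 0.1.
Since p = 0.1905 > α = 0.1, fail to reject H₀.
There is insufficient evidence to reject the null hypothesis; the result is not statistically significant at the 0.1 level.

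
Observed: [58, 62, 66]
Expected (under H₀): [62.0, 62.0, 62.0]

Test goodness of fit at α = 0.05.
Chi-square goodness of fit test:
H₀: observed counts match expected distribution
H₁: observed counts differ from expected distribution
df = k - 1 = 2
χ² = Σ(O - E)²/E
   = (58 - 62.0)²/62.0 + (62 - 62.0)²/62.0 + (66 - 62.0)²/62.0
   = 0.258 + 0.000 + 0.258
   = 0.52
p-value = 0.7725

Since p-value > α = 0.05, we fail to reject H₀.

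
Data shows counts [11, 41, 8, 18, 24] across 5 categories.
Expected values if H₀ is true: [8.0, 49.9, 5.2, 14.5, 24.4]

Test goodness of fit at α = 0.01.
Chi-square goodness of fit test:
H₀: observed counts match expected distribution
H₁: observed counts differ from expected distribution
df = k - 1 = 4
χ² = Σ(O - E)²/E
   = (11 - 8.0)²/8.0 + (41 - 49.9)²/49.9 + (8 - 5.2)²/5.2 + (18 - 14.5)²/14.5 + (24 - 24.4)²/24.4
   = 1.125 + 1.587 + 1.508 + 0.845 + 0.007
   = 5.07
p-value = 0.2800

Since p-value > α = 0.01, we fail to reject H₀.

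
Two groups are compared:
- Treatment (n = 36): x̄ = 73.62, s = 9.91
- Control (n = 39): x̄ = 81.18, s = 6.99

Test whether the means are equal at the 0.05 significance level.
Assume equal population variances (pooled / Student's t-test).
Student's two-sample t-test (equal variances):
H₀: μ₁ = μ₂
H₁: μ₁ ≠ μ₂
df = n₁ + n₂ - 2 = 73
Pooled variance s_p² = [(n₁-1)s₁² + (n₂-1)s₂²] / (n₁ + n₂ - 2) = [(35)(9.91²) + (38)(6.99²)] / 73 = 72.5201
SE = √(s_p²(1/n₁ + 1/n₂)) = √(72.5201 × (1/36 + 1/39)) = 1.9682
t = (x̄₁ - x̄₂) / SE = (73.62 - 81.18) / 1.9682 = -7.56 / 1.9682 = -3.841
p-value = 0.0003

Since p-value < α = 0.05, we reject H₀.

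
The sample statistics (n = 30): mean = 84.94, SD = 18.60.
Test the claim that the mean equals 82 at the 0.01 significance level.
One-sample t-test:
H₀: μ = 82
H₁: μ ≠ 82
df = n - 1 = 29
t = (x̄ - μ₀) / (s/√n) = (84.94 - 82) / (18.60/√30) = 0.866
p-value = 0.3937

Since p-value > α = 0.01, we fail to reject H₀.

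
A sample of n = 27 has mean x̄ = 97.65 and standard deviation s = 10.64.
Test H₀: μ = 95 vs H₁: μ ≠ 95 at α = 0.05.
One-sample t-test:
H₀: μ = 95
H₁: μ ≠ 95
df = n - 1 = 26
t = (x̄ - μ₀) / (s/√n) = (97.65 - 95) / (10.64/√27) = 1.294
p-value = 0.2070

Since p-value > α = 0.05, we fail to reject H₀.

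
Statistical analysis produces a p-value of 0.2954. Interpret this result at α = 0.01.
Since p = 0.2954 > α = 0.01, fail to reject H₀.
There is insufficient evidence to reject the null hypothesis; the result is not statistically significant at the 0.01 level.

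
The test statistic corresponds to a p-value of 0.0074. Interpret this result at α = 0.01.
Since p = 0.0074 < α = 0.01, reject H₀.
There is sufficient evidence to reject the null hypothesis; the result is statistically significant at the 0.01 level.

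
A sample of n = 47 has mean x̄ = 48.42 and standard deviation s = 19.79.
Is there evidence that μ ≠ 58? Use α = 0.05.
One-sample t-test:
H₀: μ = 58
H₁: μ ≠ 58
df = n - 1 = 46
t = (x̄ - μ₀) / (s/√n) = (48.42 - 58) / (19.79/√47) = -3.319
p-value = 0.0018

Since p-value < α = 0.05, we reject H₀.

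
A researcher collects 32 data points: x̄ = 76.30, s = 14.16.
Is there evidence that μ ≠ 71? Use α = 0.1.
One-sample t-test:
H₀: μ = 71
H₁: μ ≠ 71
df = n - 1 = 31
t = (x̄ - μ₀) / (s/√n) = (76.30 - 71) / (14.16/√32) = 2.117
p-value = 0.0424

Since p-value < α = 0.1, we reject H₀.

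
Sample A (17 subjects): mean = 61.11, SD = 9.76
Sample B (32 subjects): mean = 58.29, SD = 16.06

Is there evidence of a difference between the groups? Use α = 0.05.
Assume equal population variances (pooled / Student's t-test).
Student's two-sample t-test (equal variances):
H₀: μ₁ = μ₂
H₁: μ₁ ≠ μ₂
df = n₁ + n₂ - 2 = 47
Pooled variance s_p² = [(n₁-1)s₁² + (n₂-1)s₂²] / (n₁ + n₂ - 2) = [(16)(9.76²) + (31)(16.06²)] / 47 = 202.5479
SE = √(s_p²(1/n₁ + 1/n₂)) = √(202.5479 × (1/17 + 1/32)) = 4.2713
t = (x̄₁ - x̄₂) / SE = (61.11 - 58.29) / 4.2713 = 2.82 / 4.2713 = 0.660
p-value = 0.5123

Since p-value > α = 0.05, we fail to reject H₀.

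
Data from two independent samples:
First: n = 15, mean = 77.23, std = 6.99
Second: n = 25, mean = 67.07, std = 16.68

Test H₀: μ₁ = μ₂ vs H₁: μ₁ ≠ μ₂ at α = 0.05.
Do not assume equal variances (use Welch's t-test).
Welch's two-sample t-test:
H₀: μ₁ = μ₂
H₁: μ₁ ≠ μ₂
s₁²/n₁ = 6.99²/15 = 3.2573,  s₂²/n₂ = 16.68²/25 = 11.1289
SE = √(s₁²/n₁ + s₂²/n₂) = √(3.2573 + 11.1289) = 3.7929
df (Welch-Satterthwaite) = (s₁²/n₁ + s₂²/n₂)² / [(s₁²/n₁)²/(n₁-1) + (s₂²/n₂)²/(n₂-1)] ≈ 34.97
t = (x̄₁ - x̄₂) / SE = (77.23 - 67.07) / 3.7929 = 10.16 / 3.7929 = 2.679
p-value = 0.0112

Since p-value < α = 0.05, we reject H₀.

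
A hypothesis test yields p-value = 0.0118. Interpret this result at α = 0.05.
Since p = 0.0118 < α = 0.05, reject H₀.
There is sufficient evidence to reject the null hypothesis; the result is statistically significant at the 0.05 level.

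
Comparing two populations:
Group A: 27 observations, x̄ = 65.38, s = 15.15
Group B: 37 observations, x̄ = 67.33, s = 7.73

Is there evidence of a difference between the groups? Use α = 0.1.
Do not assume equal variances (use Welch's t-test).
Welch's two-sample t-test:
H₀: μ₁ = μ₂
H₁: μ₁ ≠ μ₂
s₁²/n₁ = 15.15²/27 = 8.5008,  s₂²/n₂ = 7.73²/37 = 1.6149
SE = √(s₁²/n₁ + s₂²/n₂) = √(8.5008 + 1.6149) = 3.1805
df (Welch-Satterthwaite) = (s₁²/n₁ + s₂²/n₂)² / [(s₁²/n₁)²/(n₁-1) + (s₂²/n₂)²/(n₂-1)] ≈ 35.88
t = (x̄₁ - x̄₂) / SE = (65.38 - 67.33) / 3.1805 = -1.95 / 3.1805 = -0.613
p-value = 0.5437

Since p-value > α = 0.1, we fail to reject H₀.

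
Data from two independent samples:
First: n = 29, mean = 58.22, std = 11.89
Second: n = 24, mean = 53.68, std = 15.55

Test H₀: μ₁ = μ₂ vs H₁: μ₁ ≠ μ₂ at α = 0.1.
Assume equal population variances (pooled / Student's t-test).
Student's two-sample t-test (equal variances):
H₀: μ₁ = μ₂
H₁: μ₁ ≠ μ₂
df = n₁ + n₂ - 2 = 51
Pooled variance s_p² = [(n₁-1)s₁² + (n₂-1)s₂²] / (n₁ + n₂ - 2) = [(28)(11.89²) + (23)(15.55²)] / 51 = 186.6642
SE = √(s_p²(1/n₁ + 1/n₂)) = √(186.6642 × (1/29 + 1/24)) = 3.7702
t = (x̄₁ - x̄₂) / SE = (58.22 - 53.68) / 3.7702 = 4.54 / 3.7702 = 1.204
p-value = 0.2341

Since p-value > α = 0.1, we fail to reject H₀.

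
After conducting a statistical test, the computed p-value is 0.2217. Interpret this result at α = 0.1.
Since p = 0.2217 > α = 0.1, fail to reject H₀.
There is insufficient evidence to reject the null hypothesis; the result is not statistically significant at the 0.1 level.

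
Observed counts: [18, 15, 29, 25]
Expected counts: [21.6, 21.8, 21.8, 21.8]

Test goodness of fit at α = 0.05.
Chi-square goodness of fit test:
H₀: observed counts match expected distribution
H₁: observed counts differ from expected distribution
df = k - 1 = 3
χ² = Σ(O - E)²/E
   = (18 - 21.6)²/21.6 + (15 - 21.8)²/21.8 + (29 - 21.8)²/21.8 + (25 - 21.8)²/21.8
   = 0.600 + 2.121 + 2.378 + 0.470
   = 5.57
p-value = 0.1346

Since p-value > α = 0.05, we fail to reject H₀.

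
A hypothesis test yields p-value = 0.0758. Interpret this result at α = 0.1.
Since p = 0.0758 < α = 0.1, reject H₀.
There is sufficient evidence to reject the null hypothesis; the result is statistically significant at the 0.1 level.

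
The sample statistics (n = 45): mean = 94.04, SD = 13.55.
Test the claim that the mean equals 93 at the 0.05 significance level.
One-sample t-test:
H₀: μ = 93
H₁: μ ≠ 93
df = n - 1 = 44
t = (x̄ - μ₀) / (s/√n) = (94.04 - 93) / (13.55/√45) = 0.515
p-value = 0.6092

Since p-value > α = 0.05, we fail to reject H₀.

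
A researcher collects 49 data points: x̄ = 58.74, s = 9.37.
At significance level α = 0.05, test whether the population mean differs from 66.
One-sample t-test:
H₀: μ = 66
H₁: μ ≠ 66
df = n - 1 = 48
t = (x̄ - μ₀) / (s/√n) = (58.74 - 66) / (9.37/√49) = -5.424
p-value < 0.0001

Since p-value < α = 0.05, we reject H₀.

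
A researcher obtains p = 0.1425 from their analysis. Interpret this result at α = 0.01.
Since p = 0.1425 > α = 0.01, fail to reject H₀.
There is insufficient evidence to reject the null hypothesis; the result is not statistically significant at the 0.01 level.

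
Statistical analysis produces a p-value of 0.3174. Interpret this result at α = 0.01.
Since p = 0.3174 > α = 0.01, fail to reject H₀.
There is insufficient evidence to reject the null hypothesis; the result is not statistically significant at the 0.01 level.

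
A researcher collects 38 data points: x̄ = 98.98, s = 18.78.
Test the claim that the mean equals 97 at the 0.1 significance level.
One-sample t-test:
H₀: μ = 97
H₁: μ ≠ 97
df = n - 1 = 37
t = (x̄ - μ₀) / (s/√n) = (98.98 - 97) / (18.78/√38) = 0.650
p-value = 0.5198

Since p-value > α = 0.1, we fail to reject H₀.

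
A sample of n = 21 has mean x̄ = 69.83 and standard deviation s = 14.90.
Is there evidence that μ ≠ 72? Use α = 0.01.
One-sample t-test:
H₀: μ = 72
H₁: μ ≠ 72
df = n - 1 = 20
t = (x̄ - μ₀) / (s/√n) = (69.83 - 72) / (14.90/√21) = -0.667
p-value = 0.5121

Since p-value > α = 0.01, we fail to reject H₀.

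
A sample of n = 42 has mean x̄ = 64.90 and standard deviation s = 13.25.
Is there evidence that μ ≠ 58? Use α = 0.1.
One-sample t-test:
H₀: μ = 58
H₁: μ ≠ 58
df = n - 1 = 41
t = (x̄ - μ₀) / (s/√n) = (64.90 - 58) / (13.25/√42) = 3.375
p-value = 0.0016

Since p-value < α = 0.1, we reject H₀.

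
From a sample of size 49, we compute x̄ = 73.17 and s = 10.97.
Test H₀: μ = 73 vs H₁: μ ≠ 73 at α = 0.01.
One-sample t-test:
H₀: μ = 73
H₁: μ ≠ 73
df = n - 1 = 48
t = (x̄ - μ₀) / (s/√n) = (73.17 - 73) / (10.97/√49) = 0.108
p-value = 0.9141

Since p-value > α = 0.01, we fail to reject H₀.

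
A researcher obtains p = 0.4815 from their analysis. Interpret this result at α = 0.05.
Since p = 0.4815 > α = 0.05, fail to reject H₀.
There is insufficient evidence to reject the null hypothesis; the result is not statistically significant at the 0.05 level.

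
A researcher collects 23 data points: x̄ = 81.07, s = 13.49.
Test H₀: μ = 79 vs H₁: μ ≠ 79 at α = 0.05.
One-sample t-test:
H₀: μ = 79
H₁: μ ≠ 79
df = n - 1 = 22
t = (x̄ - μ₀) / (s/√n) = (81.07 - 79) / (13.49/√23) = 0.736
p-value = 0.4696

Since p-value > α = 0.05, we fail to reject H₀.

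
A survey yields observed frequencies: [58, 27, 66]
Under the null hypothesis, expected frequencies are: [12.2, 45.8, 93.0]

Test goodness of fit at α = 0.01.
Chi-square goodness of fit test:
H₀: observed counts match expected distribution
H₁: observed counts differ from expected distribution
df = k - 1 = 2
χ² = Σ(O - E)²/E
   = (58 - 12.2)²/12.2 + (27 - 45.8)²/45.8 + (66 - 93.0)²/93.0
   = 171.938 + 7.717 + 7.839
   = 187.49
p-value < 0.0001

Since p-value < α = 0.01, we reject H₀.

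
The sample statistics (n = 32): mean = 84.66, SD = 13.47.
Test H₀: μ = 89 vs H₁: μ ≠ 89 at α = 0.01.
One-sample t-test:
H₀: μ = 89
H₁: μ ≠ 89
df = n - 1 = 31
t = (x̄ - μ₀) / (s/√n) = (84.66 - 89) / (13.47/√32) = -1.823
p-value = 0.0780

Since p-value > α = 0.01, we fail to reject H₀.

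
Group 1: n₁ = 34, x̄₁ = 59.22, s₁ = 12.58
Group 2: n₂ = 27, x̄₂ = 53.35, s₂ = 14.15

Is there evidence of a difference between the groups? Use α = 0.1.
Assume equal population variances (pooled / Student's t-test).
Student's two-sample t-test (equal variances):
H₀: μ₁ = μ₂
H₁: μ₁ ≠ μ₂
df = n₁ + n₂ - 2 = 59
Pooled variance s_p² = [(n₁-1)s₁² + (n₂-1)s₂²] / (n₁ + n₂ - 2) = [(33)(12.58²) + (26)(14.15²)] / 59 = 176.7499
SE = √(s_p²(1/n₁ + 1/n₂)) = √(176.7499 × (1/34 + 1/27)) = 3.4271
t = (x̄₁ - x̄₂) / SE = (59.22 - 53.35) / 3.4271 = 5.87 / 3.4271 = 1.713
p-value = 0.0920

Since p-value < α = 0.1, we reject H₀.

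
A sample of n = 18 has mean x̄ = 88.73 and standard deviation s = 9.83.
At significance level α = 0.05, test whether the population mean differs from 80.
One-sample t-test:
H₀: μ = 80
H₁: μ ≠ 80
df = n - 1 = 17
t = (x̄ - μ₀) / (s/√n) = (88.73 - 80) / (9.83/√18) = 3.768
p-value = 0.0015

Since p-value < α = 0.05, we reject H₀.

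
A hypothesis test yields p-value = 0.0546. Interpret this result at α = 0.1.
Since p = 0.0546 < α = 0.1, reject H₀.
There is sufficient evidence to reject the null hypothesis; the result is statistically significant at the 0.1 level.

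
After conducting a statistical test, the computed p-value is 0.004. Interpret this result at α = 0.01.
Since p = 0.004 < α = 0.01, reject H₀.
There is sufficient evidence to reject the null hypothesis; the result is statistically significant at the 0.01 level.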